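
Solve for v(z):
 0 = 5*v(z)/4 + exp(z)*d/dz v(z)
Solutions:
 v(z) = C1*exp(5*exp(-z)/4)


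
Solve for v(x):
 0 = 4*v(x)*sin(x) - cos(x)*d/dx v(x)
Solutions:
 v(x) = C1/cos(x)^4


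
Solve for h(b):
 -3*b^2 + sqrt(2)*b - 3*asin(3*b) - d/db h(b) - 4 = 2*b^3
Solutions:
 h(b) = C1 - b^4/2 - b^3 + sqrt(2)*b^2/2 - 3*b*asin(3*b) - 4*b - sqrt(1 - 9*b^2)


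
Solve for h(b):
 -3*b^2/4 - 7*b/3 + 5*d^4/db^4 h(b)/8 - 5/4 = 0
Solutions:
 h(b) = C1 + C2*b + C3*b^2 + C4*b^3 + b^6/300 + 7*b^5/225 + b^4/12


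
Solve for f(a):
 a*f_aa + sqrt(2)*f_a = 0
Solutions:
 f(a) = C1 + C2*a^(1 - sqrt(2))


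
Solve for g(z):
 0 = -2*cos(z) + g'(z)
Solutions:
 g(z) = C1 + 2*sin(z)


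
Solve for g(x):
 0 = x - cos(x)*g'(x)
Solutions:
 g(x) = C1 + Integral(x/cos(x), x)


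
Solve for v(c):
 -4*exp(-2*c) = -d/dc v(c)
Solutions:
 v(c) = C1 - 2*exp(-2*c)


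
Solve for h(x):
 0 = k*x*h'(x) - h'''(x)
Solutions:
 h(x) = C1 + Integral(C2*airyai(k^(1/3)*x) + C3*airybi(k^(1/3)*x), x)


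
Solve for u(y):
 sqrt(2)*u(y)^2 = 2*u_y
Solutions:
 u(y) = -2/(C1 + sqrt(2)*y)


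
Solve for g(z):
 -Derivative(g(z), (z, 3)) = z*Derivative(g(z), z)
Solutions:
 g(z) = C1 + Integral(C2*airyai(-z) + C3*airybi(-z), z)


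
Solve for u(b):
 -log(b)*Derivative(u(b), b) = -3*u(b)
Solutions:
 u(b) = C1*exp(3*li(b))


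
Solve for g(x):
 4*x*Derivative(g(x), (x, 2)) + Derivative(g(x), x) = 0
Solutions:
 g(x) = C1 + C2*x^(3/4)


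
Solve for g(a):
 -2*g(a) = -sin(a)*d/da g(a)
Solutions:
 g(a) = C1*(cos(a) - 1)/(cos(a) + 1)


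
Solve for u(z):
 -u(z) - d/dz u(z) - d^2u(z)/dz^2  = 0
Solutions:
 u(z) = (C1*sin(sqrt(3)*z/2) + C2*cos(sqrt(3)*z/2))*exp(-z/2)


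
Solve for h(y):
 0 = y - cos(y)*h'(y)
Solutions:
 h(y) = C1 + Integral(y/cos(y), y)


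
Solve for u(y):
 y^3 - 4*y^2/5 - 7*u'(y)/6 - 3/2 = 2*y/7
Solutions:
 u(y) = C1 + 3*y^4/14 - 8*y^3/35 - 6*y^2/49 - 9*y/7


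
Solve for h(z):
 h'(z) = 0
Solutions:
 h(z) = C1


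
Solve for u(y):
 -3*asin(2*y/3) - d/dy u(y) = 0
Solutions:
 u(y) = C1 - 3*y*asin(2*y/3) - 3*sqrt(9 - 4*y^2)/2


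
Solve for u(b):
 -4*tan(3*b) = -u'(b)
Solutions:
 u(b) = C1 - 4*log(cos(3*b))/3


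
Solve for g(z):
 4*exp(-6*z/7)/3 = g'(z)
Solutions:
 g(z) = C1 - 14*exp(-6*z/7)/9


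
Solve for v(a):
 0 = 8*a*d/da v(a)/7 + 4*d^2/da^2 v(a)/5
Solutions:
 v(a) = C1 + C2*erf(sqrt(35)*a/7)


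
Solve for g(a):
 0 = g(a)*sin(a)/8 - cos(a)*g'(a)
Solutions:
 g(a) = C1/cos(a)^(1/8)


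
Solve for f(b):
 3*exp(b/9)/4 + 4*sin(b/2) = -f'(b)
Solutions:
 f(b) = C1 - 27*exp(b/9)/4 + 8*cos(b/2)


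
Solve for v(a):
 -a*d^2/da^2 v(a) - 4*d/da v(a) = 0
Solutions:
 v(a) = C1 + C2/a^3


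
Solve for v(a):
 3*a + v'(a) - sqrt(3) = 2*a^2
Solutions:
 v(a) = C1 + 2*a^3/3 - 3*a^2/2 + sqrt(3)*a


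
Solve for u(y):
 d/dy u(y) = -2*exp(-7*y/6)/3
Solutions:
 u(y) = C1 + 4*exp(-7*y/6)/7


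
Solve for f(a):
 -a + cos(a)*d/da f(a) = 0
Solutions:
 f(a) = C1 + Integral(a/cos(a), a)


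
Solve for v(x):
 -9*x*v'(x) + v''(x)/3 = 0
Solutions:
 v(x) = C1 + C2*erfi(3*sqrt(6)*x/2)


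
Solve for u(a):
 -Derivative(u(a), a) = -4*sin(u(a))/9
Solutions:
 -4*a/9 + log(cos(u(a)) - 1)/2 - log(cos(u(a)) + 1)/2 = C1


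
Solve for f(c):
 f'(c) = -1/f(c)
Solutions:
 f(c) = -sqrt(C1 - 2*c)
 f(c) = sqrt(C1 - 2*c)


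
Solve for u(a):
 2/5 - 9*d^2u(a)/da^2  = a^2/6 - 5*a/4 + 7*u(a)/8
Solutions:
 u(a) = C1*sin(sqrt(14)*a/12) + C2*cos(sqrt(14)*a/12) - 4*a^2/21 + 10*a/7 + 1072/245


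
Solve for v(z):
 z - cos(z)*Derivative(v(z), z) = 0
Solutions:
 v(z) = C1 + Integral(z/cos(z), z)


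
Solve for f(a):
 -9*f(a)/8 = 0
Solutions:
 f(a) = 0


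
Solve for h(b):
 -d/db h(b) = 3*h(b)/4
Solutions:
 h(b) = C1*exp(-3*b/4)


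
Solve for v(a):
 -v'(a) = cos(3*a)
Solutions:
 v(a) = C1 - sin(3*a)/3


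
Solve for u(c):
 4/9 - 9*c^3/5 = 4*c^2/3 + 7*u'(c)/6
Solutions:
 u(c) = C1 - 27*c^4/70 - 8*c^3/21 + 8*c/21


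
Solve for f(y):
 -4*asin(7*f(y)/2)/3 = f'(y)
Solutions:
 Integral(1/asin(7*_y/2), (_y, f(y))) = C1 - 4*y/3


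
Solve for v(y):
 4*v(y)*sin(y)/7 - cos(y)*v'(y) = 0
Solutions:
 v(y) = C1/cos(y)^(4/7)


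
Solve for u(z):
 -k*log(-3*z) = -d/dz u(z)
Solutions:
 u(z) = C1 + k*z*log(-z) + k*z*(-1 + log(3))


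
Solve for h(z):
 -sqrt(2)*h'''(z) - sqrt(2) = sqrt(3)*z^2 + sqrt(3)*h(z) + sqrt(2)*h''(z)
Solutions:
 h(z) = C1*exp(z*(-2 + (1 + 27*sqrt(6)/4 + sqrt(-4 + (4 + 27*sqrt(6))^2/4)/2)^(-1/3) + (1 + 27*sqrt(6)/4 + sqrt(-4 + (4 + 27*sqrt(6))^2/4)/2)^(1/3))/6)*sin(sqrt(3)*z*(-(1 + 27*sqrt(6)/4 + sqrt(-4 + (2 + 27*sqrt(6)/2)^2)/2)^(1/3) + (1 + 27*sqrt(6)/4 + sqrt(-4 + (2 + 27*sqrt(6)/2)^2)/2)^(-1/3))/6) + C2*exp(z*(-2 + (1 + 27*sqrt(6)/4 + sqrt(-4 + (4 + 27*sqrt(6))^2/4)/2)^(-1/3) + (1 + 27*sqrt(6)/4 + sqrt(-4 + (4 + 27*sqrt(6))^2/4)/2)^(1/3))/6)*cos(sqrt(3)*z*(-(1 + 27*sqrt(6)/4 + sqrt(-4 + (2 + 27*sqrt(6)/2)^2)/2)^(1/3) + (1 + 27*sqrt(6)/4 + sqrt(-4 + (2 + 27*sqrt(6)/2)^2)/2)^(-1/3))/6) + C3*exp(-z*((1 + 27*sqrt(6)/4 + sqrt(-4 + (4 + 27*sqrt(6))^2/4)/2)^(-1/3) + 1 + (1 + 27*sqrt(6)/4 + sqrt(-4 + (4 + 27*sqrt(6))^2/4)/2)^(1/3))/3) - z^2 + sqrt(6)/3


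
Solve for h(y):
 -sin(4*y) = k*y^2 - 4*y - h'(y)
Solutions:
 h(y) = C1 + k*y^3/3 - 2*y^2 - cos(4*y)/4


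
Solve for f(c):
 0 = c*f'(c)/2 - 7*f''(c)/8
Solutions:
 f(c) = C1 + C2*erfi(sqrt(14)*c/7)


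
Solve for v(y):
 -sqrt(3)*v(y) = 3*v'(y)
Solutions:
 v(y) = C1*exp(-sqrt(3)*y/3)


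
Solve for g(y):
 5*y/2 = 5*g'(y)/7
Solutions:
 g(y) = C1 + 7*y^2/4


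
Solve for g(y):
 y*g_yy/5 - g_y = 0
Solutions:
 g(y) = C1 + C2*y^6


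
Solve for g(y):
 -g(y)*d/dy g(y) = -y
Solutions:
 g(y) = -sqrt(C1 + y^2)
 g(y) = sqrt(C1 + y^2)


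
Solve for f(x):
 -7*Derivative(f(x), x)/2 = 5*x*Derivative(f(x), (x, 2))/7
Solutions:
 f(x) = C1 + C2/x^(39/10)


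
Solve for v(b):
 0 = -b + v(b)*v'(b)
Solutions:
 v(b) = -sqrt(C1 + b^2)
 v(b) = sqrt(C1 + b^2)


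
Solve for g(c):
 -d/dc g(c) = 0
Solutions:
 g(c) = C1


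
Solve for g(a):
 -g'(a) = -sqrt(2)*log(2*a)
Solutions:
 g(a) = C1 + sqrt(2)*a*log(a) - sqrt(2)*a + sqrt(2)*a*log(2)


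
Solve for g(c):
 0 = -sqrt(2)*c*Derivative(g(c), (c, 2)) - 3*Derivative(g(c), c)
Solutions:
 g(c) = C1 + C2*c^(1 - 3*sqrt(2)/2)


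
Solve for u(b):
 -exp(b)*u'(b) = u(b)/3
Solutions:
 u(b) = C1*exp(exp(-b)/3)


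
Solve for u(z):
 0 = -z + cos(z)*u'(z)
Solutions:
 u(z) = C1 + Integral(z/cos(z), z)


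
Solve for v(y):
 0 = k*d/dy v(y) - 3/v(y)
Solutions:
 v(y) = -sqrt(C1 + 6*y/k)
 v(y) = sqrt(C1 + 6*y/k)


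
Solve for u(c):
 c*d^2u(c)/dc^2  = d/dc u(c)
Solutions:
 u(c) = C1 + C2*c^2


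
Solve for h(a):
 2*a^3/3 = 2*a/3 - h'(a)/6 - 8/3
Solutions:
 h(a) = C1 - a^4 + 2*a^2 - 16*a


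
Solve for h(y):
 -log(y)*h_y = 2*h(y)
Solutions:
 h(y) = C1*exp(-2*li(y))


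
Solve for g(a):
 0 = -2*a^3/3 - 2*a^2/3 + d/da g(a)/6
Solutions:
 g(a) = C1 + a^4 + 4*a^3/3


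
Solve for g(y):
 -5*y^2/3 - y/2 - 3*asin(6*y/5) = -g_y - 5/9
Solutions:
 g(y) = C1 + 5*y^3/9 + y^2/4 + 3*y*asin(6*y/5) - 5*y/9 + sqrt(25 - 36*y^2)/2


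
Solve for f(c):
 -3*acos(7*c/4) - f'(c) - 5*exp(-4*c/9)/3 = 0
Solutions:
 f(c) = C1 - 3*c*acos(7*c/4) + 3*sqrt(16 - 49*c^2)/7 + 15*exp(-4*c/9)/4


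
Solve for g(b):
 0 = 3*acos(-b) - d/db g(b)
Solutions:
 g(b) = C1 + 3*b*acos(-b) + 3*sqrt(1 - b^2)


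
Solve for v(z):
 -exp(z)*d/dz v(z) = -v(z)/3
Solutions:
 v(z) = C1*exp(-exp(-z)/3)


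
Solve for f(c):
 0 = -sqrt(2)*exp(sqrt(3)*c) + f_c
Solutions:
 f(c) = C1 + sqrt(6)*exp(sqrt(3)*c)/3


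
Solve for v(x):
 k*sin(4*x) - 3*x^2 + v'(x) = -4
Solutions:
 v(x) = C1 + k*cos(4*x)/4 + x^3 - 4*x


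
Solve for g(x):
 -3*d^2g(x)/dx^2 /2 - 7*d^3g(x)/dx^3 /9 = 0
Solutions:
 g(x) = C1 + C2*x + C3*exp(-27*x/14)


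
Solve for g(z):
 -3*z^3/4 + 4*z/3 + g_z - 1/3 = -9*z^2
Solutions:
 g(z) = C1 + 3*z^4/16 - 3*z^3 - 2*z^2/3 + z/3


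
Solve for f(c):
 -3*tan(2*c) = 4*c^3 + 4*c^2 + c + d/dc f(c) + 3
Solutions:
 f(c) = C1 - c^4 - 4*c^3/3 - c^2/2 - 3*c + 3*log(cos(2*c))/2


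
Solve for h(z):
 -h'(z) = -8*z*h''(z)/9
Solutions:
 h(z) = C1 + C2*z^(17/8)


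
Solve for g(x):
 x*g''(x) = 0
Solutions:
 g(x) = C1 + C2*x


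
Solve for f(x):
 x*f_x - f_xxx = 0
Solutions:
 f(x) = C1 + Integral(C2*airyai(x) + C3*airybi(x), x)


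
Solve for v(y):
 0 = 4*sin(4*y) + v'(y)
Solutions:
 v(y) = C1 + cos(4*y)


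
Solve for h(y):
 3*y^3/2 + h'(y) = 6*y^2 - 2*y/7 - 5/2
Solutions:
 h(y) = C1 - 3*y^4/8 + 2*y^3 - y^2/7 - 5*y/2


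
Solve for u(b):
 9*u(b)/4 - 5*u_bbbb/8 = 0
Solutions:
 u(b) = C1*exp(-2^(1/4)*sqrt(3)*5^(3/4)*b/5) + C2*exp(2^(1/4)*sqrt(3)*5^(3/4)*b/5) + C3*sin(2^(1/4)*sqrt(3)*5^(3/4)*b/5) + C4*cos(2^(1/4)*sqrt(3)*5^(3/4)*b/5)


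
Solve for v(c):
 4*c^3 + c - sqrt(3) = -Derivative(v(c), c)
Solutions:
 v(c) = C1 - c^4 - c^2/2 + sqrt(3)*c


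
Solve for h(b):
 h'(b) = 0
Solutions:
 h(b) = C1


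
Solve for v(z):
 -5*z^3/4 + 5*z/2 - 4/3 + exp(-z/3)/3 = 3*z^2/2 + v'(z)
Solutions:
 v(z) = C1 - 5*z^4/16 - z^3/2 + 5*z^2/4 - 4*z/3 - 1/exp(z)^(1/3)


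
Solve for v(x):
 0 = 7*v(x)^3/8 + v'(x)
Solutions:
 v(x) = -2*sqrt(-1/(C1 - 7*x))
 v(x) = 2*sqrt(-1/(C1 - 7*x))


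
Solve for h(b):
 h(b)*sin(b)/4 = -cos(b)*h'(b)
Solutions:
 h(b) = C1*cos(b)^(1/4)


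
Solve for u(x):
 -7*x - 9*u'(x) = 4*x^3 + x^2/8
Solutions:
 u(x) = C1 - x^4/9 - x^3/216 - 7*x^2/18


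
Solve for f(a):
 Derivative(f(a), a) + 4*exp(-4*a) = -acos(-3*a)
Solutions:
 f(a) = C1 - a*acos(-3*a) - sqrt(1 - 9*a^2)/3 + exp(-4*a)


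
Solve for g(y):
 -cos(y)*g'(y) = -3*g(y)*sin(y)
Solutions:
 g(y) = C1/cos(y)^3


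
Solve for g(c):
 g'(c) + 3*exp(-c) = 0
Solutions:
 g(c) = C1 + 3*exp(-c)


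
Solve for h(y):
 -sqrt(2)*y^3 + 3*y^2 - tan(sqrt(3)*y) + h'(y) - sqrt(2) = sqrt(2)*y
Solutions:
 h(y) = C1 + sqrt(2)*y^4/4 - y^3 + sqrt(2)*y^2/2 + sqrt(2)*y - sqrt(3)*log(cos(sqrt(3)*y))/3


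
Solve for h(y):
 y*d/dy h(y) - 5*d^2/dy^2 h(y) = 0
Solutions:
 h(y) = C1 + C2*erfi(sqrt(10)*y/10)


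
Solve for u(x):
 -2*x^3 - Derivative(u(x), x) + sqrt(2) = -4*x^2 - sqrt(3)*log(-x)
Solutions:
 u(x) = C1 - x^4/2 + 4*x^3/3 + sqrt(3)*x*log(-x) + x*(-sqrt(3) + sqrt(2))


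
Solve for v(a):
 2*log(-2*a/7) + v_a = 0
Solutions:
 v(a) = C1 - 2*a*log(-a) + 2*a*(-log(2) + 1 + log(7))


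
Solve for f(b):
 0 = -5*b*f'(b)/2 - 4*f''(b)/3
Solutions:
 f(b) = C1 + C2*erf(sqrt(15)*b/4)


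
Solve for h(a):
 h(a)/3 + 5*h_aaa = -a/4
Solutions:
 h(a) = C3*exp(-15^(2/3)*a/15) - 3*a/4 + (C1*sin(3^(1/6)*5^(2/3)*a/10) + C2*cos(3^(1/6)*5^(2/3)*a/10))*exp(15^(2/3)*a/30)


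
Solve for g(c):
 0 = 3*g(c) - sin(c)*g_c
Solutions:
 g(c) = C1*(cos(c) - 1)^(3/2)/(cos(c) + 1)^(3/2)


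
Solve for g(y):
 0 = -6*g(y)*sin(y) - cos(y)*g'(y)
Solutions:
 g(y) = C1*cos(y)^6


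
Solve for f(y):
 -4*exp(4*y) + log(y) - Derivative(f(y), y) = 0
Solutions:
 f(y) = C1 + y*log(y) - y - exp(4*y)


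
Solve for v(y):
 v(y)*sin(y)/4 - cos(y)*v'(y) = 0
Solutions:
 v(y) = C1/cos(y)^(1/4)


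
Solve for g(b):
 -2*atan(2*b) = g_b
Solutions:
 g(b) = C1 - 2*b*atan(2*b) + log(4*b^2 + 1)/2


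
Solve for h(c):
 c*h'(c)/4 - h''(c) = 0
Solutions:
 h(c) = C1 + C2*erfi(sqrt(2)*c/4)


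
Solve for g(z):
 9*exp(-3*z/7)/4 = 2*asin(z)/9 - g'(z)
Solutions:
 g(z) = C1 + 2*z*asin(z)/9 + 2*sqrt(1 - z^2)/9 + 21*exp(-3*z/7)/4


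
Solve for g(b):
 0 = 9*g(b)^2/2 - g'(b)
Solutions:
 g(b) = -2/(C1 + 9*b)


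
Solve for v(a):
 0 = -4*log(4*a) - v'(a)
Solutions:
 v(a) = C1 - 4*a*log(a) - a*log(256) + 4*a


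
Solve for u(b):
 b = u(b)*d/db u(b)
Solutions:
 u(b) = -sqrt(C1 + b^2)
 u(b) = sqrt(C1 + b^2)


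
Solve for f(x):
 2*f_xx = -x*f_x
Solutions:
 f(x) = C1 + C2*erf(x/2)


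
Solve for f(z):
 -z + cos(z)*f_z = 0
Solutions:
 f(z) = C1 + Integral(z/cos(z), z)


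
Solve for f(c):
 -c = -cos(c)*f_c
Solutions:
 f(c) = C1 + Integral(c/cos(c), c)


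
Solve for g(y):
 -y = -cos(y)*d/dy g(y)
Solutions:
 g(y) = C1 + Integral(y/cos(y), y)


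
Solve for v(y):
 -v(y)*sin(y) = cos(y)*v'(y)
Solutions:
 v(y) = C1*cos(y)


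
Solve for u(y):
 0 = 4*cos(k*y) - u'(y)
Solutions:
 u(y) = C1 + 4*sin(k*y)/k


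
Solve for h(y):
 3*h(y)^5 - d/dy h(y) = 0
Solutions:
 h(y) = -(-1/(C1 + 12*y))^(1/4)
 h(y) = (-1/(C1 + 12*y))^(1/4)
 h(y) = -I*(-1/(C1 + 12*y))^(1/4)
 h(y) = I*(-1/(C1 + 12*y))^(1/4)


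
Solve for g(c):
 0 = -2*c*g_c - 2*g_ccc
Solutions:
 g(c) = C1 + Integral(C2*airyai(-c) + C3*airybi(-c), c)


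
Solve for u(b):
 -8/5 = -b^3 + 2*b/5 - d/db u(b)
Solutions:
 u(b) = C1 - b^4/4 + b^2/5 + 8*b/5


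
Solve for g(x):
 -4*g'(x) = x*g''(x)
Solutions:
 g(x) = C1 + C2/x^3


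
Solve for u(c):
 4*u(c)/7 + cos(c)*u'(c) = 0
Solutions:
 u(c) = C1*(sin(c) - 1)^(2/7)/(sin(c) + 1)^(2/7)


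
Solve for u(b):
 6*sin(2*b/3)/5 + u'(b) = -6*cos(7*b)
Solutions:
 u(b) = C1 - 6*sin(7*b)/7 + 9*cos(2*b/3)/5


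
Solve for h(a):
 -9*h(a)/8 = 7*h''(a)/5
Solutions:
 h(a) = C1*sin(3*sqrt(70)*a/28) + C2*cos(3*sqrt(70)*a/28)


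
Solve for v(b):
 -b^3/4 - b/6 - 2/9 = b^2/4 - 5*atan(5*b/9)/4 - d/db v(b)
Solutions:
 v(b) = C1 + b^4/16 + b^3/12 + b^2/12 - 5*b*atan(5*b/9)/4 + 2*b/9 + 9*log(25*b^2 + 81)/8


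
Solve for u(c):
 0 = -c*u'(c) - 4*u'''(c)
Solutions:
 u(c) = C1 + Integral(C2*airyai(-2^(1/3)*c/2) + C3*airybi(-2^(1/3)*c/2), c)


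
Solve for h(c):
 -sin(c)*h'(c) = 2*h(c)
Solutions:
 h(c) = C1*(cos(c) + 1)/(cos(c) - 1)


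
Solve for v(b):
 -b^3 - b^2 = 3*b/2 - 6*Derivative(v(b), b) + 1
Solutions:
 v(b) = C1 + b^4/24 + b^3/18 + b^2/8 + b/6


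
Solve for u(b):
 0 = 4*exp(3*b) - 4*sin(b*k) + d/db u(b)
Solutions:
 u(b) = C1 - 4*exp(3*b)/3 - 4*cos(b*k)/k


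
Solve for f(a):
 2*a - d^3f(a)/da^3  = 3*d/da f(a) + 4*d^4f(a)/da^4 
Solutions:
 f(a) = C1 + C4*exp(-a) + a^2/3 + (C2*sin(sqrt(39)*a/8) + C3*cos(sqrt(39)*a/8))*exp(3*a/8)


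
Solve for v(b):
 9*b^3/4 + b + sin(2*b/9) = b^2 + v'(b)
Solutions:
 v(b) = C1 + 9*b^4/16 - b^3/3 + b^2/2 - 9*cos(2*b/9)/2


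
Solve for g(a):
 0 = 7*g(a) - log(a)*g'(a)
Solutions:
 g(a) = C1*exp(7*li(a))


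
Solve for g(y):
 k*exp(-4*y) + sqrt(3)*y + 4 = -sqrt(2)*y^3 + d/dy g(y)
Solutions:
 g(y) = C1 - k*exp(-4*y)/4 + sqrt(2)*y^4/4 + sqrt(3)*y^2/2 + 4*y


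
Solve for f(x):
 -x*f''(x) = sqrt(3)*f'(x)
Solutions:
 f(x) = C1 + C2*x^(1 - sqrt(3))


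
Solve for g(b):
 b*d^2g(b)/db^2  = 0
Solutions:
 g(b) = C1 + C2*b


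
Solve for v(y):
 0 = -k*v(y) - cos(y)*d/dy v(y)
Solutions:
 v(y) = C1*exp(k*(log(sin(y) - 1) - log(sin(y) + 1))/2)


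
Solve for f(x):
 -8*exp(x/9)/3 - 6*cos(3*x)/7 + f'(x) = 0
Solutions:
 f(x) = C1 + 24*exp(x/9) + 2*sin(3*x)/7


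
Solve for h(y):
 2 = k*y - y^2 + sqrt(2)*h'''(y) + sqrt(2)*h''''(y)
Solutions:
 h(y) = C1 + C2*y + C3*y^2 + C4*exp(-y) + sqrt(2)*y^5/120 + sqrt(2)*y^4*(-k - 2)/48 + sqrt(2)*y^3*(k + 4)/12


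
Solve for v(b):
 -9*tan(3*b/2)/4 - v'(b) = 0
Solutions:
 v(b) = C1 + 3*log(cos(3*b/2))/2


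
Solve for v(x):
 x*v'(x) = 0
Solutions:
 v(x) = C1


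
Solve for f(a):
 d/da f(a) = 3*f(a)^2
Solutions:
 f(a) = -1/(C1 + 3*a)


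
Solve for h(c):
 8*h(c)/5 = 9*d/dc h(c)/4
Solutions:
 h(c) = C1*exp(32*c/45)


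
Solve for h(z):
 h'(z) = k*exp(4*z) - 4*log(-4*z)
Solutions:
 h(z) = C1 + k*exp(4*z)/4 - 4*z*log(-z) + 4*z*(1 - 2*log(2))


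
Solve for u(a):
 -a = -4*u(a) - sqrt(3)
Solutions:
 u(a) = a/4 - sqrt(3)/4


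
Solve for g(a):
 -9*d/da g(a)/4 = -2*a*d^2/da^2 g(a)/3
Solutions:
 g(a) = C1 + C2*a^(35/8)


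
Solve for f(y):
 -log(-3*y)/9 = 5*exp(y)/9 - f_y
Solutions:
 f(y) = C1 + y*log(-y)/9 + y*(-1 + log(3))/9 + 5*exp(y)/9


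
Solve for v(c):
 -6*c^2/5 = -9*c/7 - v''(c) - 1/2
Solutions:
 v(c) = C1 + C2*c + c^4/10 - 3*c^3/14 - c^2/4


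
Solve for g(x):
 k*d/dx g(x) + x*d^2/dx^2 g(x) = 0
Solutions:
 g(x) = C1 + x^(1 - re(k))*(C2*sin(log(x)*Abs(im(k))) + C3*cos(log(x)*im(k)))


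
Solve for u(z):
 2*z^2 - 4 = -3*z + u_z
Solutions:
 u(z) = C1 + 2*z^3/3 + 3*z^2/2 - 4*z


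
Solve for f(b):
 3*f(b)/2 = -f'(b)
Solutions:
 f(b) = C1*exp(-3*b/2)


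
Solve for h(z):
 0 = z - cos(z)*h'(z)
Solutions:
 h(z) = C1 + Integral(z/cos(z), z)


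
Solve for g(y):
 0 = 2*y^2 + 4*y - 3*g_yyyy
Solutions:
 g(y) = C1 + C2*y + C3*y^2 + C4*y^3 + y^6/540 + y^5/90


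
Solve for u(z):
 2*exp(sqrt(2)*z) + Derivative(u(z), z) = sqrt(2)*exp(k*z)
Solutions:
 u(z) = C1 - sqrt(2)*exp(sqrt(2)*z) + sqrt(2)*exp(k*z)/k


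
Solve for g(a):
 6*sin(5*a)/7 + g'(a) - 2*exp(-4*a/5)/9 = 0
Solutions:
 g(a) = C1 + 6*cos(5*a)/35 - 5*exp(-4*a/5)/18


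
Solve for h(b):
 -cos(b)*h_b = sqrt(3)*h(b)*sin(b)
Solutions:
 h(b) = C1*cos(b)^(sqrt(3))


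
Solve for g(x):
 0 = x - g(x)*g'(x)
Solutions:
 g(x) = -sqrt(C1 + x^2)
 g(x) = sqrt(C1 + x^2)


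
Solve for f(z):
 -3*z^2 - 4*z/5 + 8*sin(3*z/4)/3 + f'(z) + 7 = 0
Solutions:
 f(z) = C1 + z^3 + 2*z^2/5 - 7*z + 32*cos(3*z/4)/9


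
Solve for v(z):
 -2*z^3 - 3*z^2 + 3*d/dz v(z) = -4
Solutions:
 v(z) = C1 + z^4/6 + z^3/3 - 4*z/3


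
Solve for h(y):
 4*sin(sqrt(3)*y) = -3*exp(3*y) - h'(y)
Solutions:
 h(y) = C1 - exp(3*y) + 4*sqrt(3)*cos(sqrt(3)*y)/3


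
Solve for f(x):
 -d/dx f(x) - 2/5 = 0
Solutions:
 f(x) = C1 - 2*x/5


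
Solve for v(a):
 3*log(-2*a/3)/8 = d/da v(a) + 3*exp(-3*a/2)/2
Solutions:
 v(a) = C1 + 3*a*log(-a)/8 + 3*a*(-log(3) - 1 + log(2))/8 + exp(-3*a/2)


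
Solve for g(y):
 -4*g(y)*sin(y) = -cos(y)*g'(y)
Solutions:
 g(y) = C1/cos(y)^4


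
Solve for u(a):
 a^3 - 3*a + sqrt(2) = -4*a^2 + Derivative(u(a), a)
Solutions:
 u(a) = C1 + a^4/4 + 4*a^3/3 - 3*a^2/2 + sqrt(2)*a


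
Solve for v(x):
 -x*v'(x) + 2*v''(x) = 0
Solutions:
 v(x) = C1 + C2*erfi(x/2)


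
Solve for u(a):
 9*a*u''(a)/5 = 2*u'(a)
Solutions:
 u(a) = C1 + C2*a^(19/9)


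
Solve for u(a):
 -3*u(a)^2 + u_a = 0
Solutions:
 u(a) = -1/(C1 + 3*a)


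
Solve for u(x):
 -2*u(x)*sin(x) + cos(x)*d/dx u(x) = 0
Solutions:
 u(x) = C1/cos(x)^2


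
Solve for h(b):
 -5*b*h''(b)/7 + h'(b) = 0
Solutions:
 h(b) = C1 + C2*b^(12/5)


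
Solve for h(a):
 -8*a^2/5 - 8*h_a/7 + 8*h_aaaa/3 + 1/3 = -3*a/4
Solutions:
 h(a) = C1 + C4*exp(3^(1/3)*7^(2/3)*a/7) - 7*a^3/15 + 21*a^2/64 + 7*a/24 + (C2*sin(3^(5/6)*7^(2/3)*a/14) + C3*cos(3^(5/6)*7^(2/3)*a/14))*exp(-3^(1/3)*7^(2/3)*a/14)


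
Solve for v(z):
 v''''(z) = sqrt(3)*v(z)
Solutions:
 v(z) = C1*exp(-3^(1/8)*z) + C2*exp(3^(1/8)*z) + C3*sin(3^(1/8)*z) + C4*cos(3^(1/8)*z)


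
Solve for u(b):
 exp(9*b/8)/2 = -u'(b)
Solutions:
 u(b) = C1 - 4*exp(9*b/8)/9


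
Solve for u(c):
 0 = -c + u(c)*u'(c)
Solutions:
 u(c) = -sqrt(C1 + c^2)
 u(c) = sqrt(C1 + c^2)


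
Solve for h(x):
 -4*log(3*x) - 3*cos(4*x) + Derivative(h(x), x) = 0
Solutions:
 h(x) = C1 + 4*x*log(x) - 4*x + 4*x*log(3) + 3*sin(4*x)/4


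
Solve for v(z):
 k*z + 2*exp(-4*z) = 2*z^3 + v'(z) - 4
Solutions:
 v(z) = C1 + k*z^2/2 - z^4/2 + 4*z - exp(-4*z)/2


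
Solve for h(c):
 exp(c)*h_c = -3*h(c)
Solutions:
 h(c) = C1*exp(3*exp(-c))


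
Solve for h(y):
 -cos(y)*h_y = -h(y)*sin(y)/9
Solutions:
 h(y) = C1/cos(y)^(1/9)


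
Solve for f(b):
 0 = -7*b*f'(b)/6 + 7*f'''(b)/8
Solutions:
 f(b) = C1 + Integral(C2*airyai(6^(2/3)*b/3) + C3*airybi(6^(2/3)*b/3), b)


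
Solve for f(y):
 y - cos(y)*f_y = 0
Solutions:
 f(y) = C1 + Integral(y/cos(y), y)


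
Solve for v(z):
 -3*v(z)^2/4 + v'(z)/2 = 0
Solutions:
 v(z) = -2/(C1 + 3*z)


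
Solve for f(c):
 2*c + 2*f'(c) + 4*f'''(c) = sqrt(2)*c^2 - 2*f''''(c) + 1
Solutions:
 f(c) = C1 + C2*exp(c*(-8 + 8*2^(1/3)/(3*sqrt(177) + 43)^(1/3) + 2^(2/3)*(3*sqrt(177) + 43)^(1/3))/12)*sin(2^(1/3)*sqrt(3)*c*(-2^(1/3)*(3*sqrt(177) + 43)^(1/3) + 8/(3*sqrt(177) + 43)^(1/3))/12) + C3*exp(c*(-8 + 8*2^(1/3)/(3*sqrt(177) + 43)^(1/3) + 2^(2/3)*(3*sqrt(177) + 43)^(1/3))/12)*cos(2^(1/3)*sqrt(3)*c*(-2^(1/3)*(3*sqrt(177) + 43)^(1/3) + 8/(3*sqrt(177) + 43)^(1/3))/12) + C4*exp(-c*(8*2^(1/3)/(3*sqrt(177) + 43)^(1/3) + 4 + 2^(2/3)*(3*sqrt(177) + 43)^(1/3))/6) + sqrt(2)*c^3/6 - c^2/2 - 2*sqrt(2)*c + c/2


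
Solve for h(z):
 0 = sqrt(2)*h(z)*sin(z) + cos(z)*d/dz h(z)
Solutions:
 h(z) = C1*cos(z)^(sqrt(2))


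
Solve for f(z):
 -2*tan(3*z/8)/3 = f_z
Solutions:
 f(z) = C1 + 16*log(cos(3*z/8))/9


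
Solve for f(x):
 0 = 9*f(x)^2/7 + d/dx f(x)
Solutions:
 f(x) = 7/(C1 + 9*x)


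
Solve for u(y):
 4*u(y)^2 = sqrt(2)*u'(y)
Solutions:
 u(y) = -1/(C1 + 2*sqrt(2)*y)


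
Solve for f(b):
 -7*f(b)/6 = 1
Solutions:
 f(b) = -6/7


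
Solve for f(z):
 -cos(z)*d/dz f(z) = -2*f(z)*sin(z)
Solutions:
 f(z) = C1/cos(z)^2


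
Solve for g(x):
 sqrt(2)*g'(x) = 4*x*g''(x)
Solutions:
 g(x) = C1 + C2*x^(sqrt(2)/4 + 1)


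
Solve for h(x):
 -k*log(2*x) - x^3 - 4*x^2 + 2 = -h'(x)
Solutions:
 h(x) = C1 + k*x*log(x) - k*x + k*x*log(2) + x^4/4 + 4*x^3/3 - 2*x


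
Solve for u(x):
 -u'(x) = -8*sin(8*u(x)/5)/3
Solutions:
 -8*x/3 + 5*log(cos(8*u(x)/5) - 1)/16 - 5*log(cos(8*u(x)/5) + 1)/16 = C1


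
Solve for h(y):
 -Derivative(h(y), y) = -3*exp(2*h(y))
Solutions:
 h(y) = log(-sqrt(-1/(C1 + 3*y))) - log(2)/2
 h(y) = log(-1/(C1 + 3*y))/2 - log(2)/2


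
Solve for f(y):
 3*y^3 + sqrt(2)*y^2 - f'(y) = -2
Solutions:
 f(y) = C1 + 3*y^4/4 + sqrt(2)*y^3/3 + 2*y


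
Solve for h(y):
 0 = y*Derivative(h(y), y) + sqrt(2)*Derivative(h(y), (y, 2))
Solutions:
 h(y) = C1 + C2*erf(2^(1/4)*y/2)


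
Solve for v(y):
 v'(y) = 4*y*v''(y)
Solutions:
 v(y) = C1 + C2*y^(5/4)


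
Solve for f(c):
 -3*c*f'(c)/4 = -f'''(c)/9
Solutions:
 f(c) = C1 + Integral(C2*airyai(3*2^(1/3)*c/2) + C3*airybi(3*2^(1/3)*c/2), c)


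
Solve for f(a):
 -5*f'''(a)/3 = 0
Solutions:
 f(a) = C1 + C2*a + C3*a^2


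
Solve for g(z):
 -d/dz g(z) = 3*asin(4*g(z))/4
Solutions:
 Integral(1/asin(4*_y), (_y, g(z))) = C1 - 3*z/4


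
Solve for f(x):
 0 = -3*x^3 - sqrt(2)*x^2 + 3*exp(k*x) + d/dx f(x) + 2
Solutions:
 f(x) = C1 + 3*x^4/4 + sqrt(2)*x^3/3 - 2*x - 3*exp(k*x)/k


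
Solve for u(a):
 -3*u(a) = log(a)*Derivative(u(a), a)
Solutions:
 u(a) = C1*exp(-3*li(a))


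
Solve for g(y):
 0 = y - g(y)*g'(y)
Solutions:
 g(y) = -sqrt(C1 + y^2)
 g(y) = sqrt(C1 + y^2)


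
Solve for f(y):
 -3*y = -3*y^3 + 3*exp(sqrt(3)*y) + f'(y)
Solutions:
 f(y) = C1 + 3*y^4/4 - 3*y^2/2 - sqrt(3)*exp(sqrt(3)*y)


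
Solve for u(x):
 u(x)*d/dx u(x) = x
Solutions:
 u(x) = -sqrt(C1 + x^2)
 u(x) = sqrt(C1 + x^2)


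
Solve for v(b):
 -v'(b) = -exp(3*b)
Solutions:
 v(b) = C1 + exp(3*b)/3


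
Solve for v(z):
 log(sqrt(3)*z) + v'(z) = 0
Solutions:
 v(z) = C1 - z*log(z) - z*log(3)/2 + z


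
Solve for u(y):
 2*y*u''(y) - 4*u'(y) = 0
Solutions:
 u(y) = C1 + C2*y^3


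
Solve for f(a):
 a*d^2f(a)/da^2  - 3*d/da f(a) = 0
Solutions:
 f(a) = C1 + C2*a^4


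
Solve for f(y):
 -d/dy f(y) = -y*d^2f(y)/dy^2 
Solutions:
 f(y) = C1 + C2*y^2


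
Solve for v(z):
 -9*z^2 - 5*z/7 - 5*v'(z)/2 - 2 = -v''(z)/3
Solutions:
 v(z) = C1 + C2*exp(15*z/2) - 6*z^3/5 - 109*z^2/175 - 2536*z/2625


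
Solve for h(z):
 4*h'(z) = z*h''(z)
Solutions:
 h(z) = C1 + C2*z^5


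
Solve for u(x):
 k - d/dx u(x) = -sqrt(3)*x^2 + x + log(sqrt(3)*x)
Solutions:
 u(x) = C1 + k*x + sqrt(3)*x^3/3 - x^2/2 - x*log(x) - x*log(3)/2 + x


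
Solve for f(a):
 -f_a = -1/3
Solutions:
 f(a) = C1 + a/3


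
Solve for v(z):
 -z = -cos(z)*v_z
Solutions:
 v(z) = C1 + Integral(z/cos(z), z)


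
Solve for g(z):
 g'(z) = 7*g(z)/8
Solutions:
 g(z) = C1*exp(7*z/8)


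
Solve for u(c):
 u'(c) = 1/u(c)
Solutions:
 u(c) = -sqrt(C1 + 2*c)
 u(c) = sqrt(C1 + 2*c)


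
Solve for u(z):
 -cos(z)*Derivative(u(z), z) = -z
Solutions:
 u(z) = C1 + Integral(z/cos(z), z)


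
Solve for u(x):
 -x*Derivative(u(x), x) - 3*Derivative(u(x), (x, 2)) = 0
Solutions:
 u(x) = C1 + C2*erf(sqrt(6)*x/6)


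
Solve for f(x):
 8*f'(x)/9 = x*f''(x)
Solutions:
 f(x) = C1 + C2*x^(17/9)


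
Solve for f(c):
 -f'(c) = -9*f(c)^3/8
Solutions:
 f(c) = -2*sqrt(-1/(C1 + 9*c))
 f(c) = 2*sqrt(-1/(C1 + 9*c))


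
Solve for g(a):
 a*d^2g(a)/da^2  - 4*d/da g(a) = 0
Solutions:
 g(a) = C1 + C2*a^5


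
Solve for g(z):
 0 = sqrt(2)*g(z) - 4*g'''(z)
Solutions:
 g(z) = C3*exp(sqrt(2)*z/2) + (C1*sin(sqrt(6)*z/4) + C2*cos(sqrt(6)*z/4))*exp(-sqrt(2)*z/4)


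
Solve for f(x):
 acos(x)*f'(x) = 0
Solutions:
 f(x) = C1


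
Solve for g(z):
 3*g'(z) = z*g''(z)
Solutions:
 g(z) = C1 + C2*z^4


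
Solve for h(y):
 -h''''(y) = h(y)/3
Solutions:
 h(y) = (C1*sin(sqrt(2)*3^(3/4)*y/6) + C2*cos(sqrt(2)*3^(3/4)*y/6))*exp(-sqrt(2)*3^(3/4)*y/6) + (C3*sin(sqrt(2)*3^(3/4)*y/6) + C4*cos(sqrt(2)*3^(3/4)*y/6))*exp(sqrt(2)*3^(3/4)*y/6)


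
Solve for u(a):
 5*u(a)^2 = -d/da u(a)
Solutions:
 u(a) = 1/(C1 + 5*a)


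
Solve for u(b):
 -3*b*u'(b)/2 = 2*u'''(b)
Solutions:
 u(b) = C1 + Integral(C2*airyai(-6^(1/3)*b/2) + C3*airybi(-6^(1/3)*b/2), b)


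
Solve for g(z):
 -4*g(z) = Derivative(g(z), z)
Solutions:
 g(z) = C1*exp(-4*z)


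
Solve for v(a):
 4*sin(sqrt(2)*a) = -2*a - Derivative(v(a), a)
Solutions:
 v(a) = C1 - a^2 + 2*sqrt(2)*cos(sqrt(2)*a)


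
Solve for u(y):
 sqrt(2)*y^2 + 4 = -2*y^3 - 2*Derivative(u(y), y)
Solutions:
 u(y) = C1 - y^4/4 - sqrt(2)*y^3/6 - 2*y


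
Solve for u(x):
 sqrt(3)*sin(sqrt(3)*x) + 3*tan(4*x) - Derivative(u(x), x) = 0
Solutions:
 u(x) = C1 - 3*log(cos(4*x))/4 - cos(sqrt(3)*x)


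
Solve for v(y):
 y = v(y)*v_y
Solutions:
 v(y) = -sqrt(C1 + y^2)
 v(y) = sqrt(C1 + y^2)


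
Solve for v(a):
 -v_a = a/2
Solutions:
 v(a) = C1 - a^2/4


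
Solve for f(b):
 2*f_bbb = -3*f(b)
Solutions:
 f(b) = C3*exp(-2^(2/3)*3^(1/3)*b/2) + (C1*sin(2^(2/3)*3^(5/6)*b/4) + C2*cos(2^(2/3)*3^(5/6)*b/4))*exp(2^(2/3)*3^(1/3)*b/4)


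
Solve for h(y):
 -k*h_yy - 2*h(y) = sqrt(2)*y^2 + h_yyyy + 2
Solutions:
 h(y) = C1*exp(-sqrt(2)*y*sqrt(-k - sqrt(k^2 - 8))/2) + C2*exp(sqrt(2)*y*sqrt(-k - sqrt(k^2 - 8))/2) + C3*exp(-sqrt(2)*y*sqrt(-k + sqrt(k^2 - 8))/2) + C4*exp(sqrt(2)*y*sqrt(-k + sqrt(k^2 - 8))/2) + sqrt(2)*k/2 - sqrt(2)*y^2/2 - 1


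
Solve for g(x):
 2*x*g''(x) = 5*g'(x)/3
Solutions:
 g(x) = C1 + C2*x^(11/6)


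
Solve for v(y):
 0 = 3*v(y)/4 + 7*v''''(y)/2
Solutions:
 v(y) = (C1*sin(6^(1/4)*7^(3/4)*y/14) + C2*cos(6^(1/4)*7^(3/4)*y/14))*exp(-6^(1/4)*7^(3/4)*y/14) + (C3*sin(6^(1/4)*7^(3/4)*y/14) + C4*cos(6^(1/4)*7^(3/4)*y/14))*exp(6^(1/4)*7^(3/4)*y/14)


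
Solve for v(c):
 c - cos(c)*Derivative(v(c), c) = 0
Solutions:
 v(c) = C1 + Integral(c/cos(c), c)


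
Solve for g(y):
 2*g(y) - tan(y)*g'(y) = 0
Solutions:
 g(y) = C1*sin(y)^2


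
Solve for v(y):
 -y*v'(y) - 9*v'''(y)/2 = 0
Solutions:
 v(y) = C1 + Integral(C2*airyai(-6^(1/3)*y/3) + C3*airybi(-6^(1/3)*y/3), y)


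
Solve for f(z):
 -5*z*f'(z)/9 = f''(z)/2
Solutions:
 f(z) = C1 + C2*erf(sqrt(5)*z/3)


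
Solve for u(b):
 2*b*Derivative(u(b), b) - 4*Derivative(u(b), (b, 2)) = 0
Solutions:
 u(b) = C1 + C2*erfi(b/2)


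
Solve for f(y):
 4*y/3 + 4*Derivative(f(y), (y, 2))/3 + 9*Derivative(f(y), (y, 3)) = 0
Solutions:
 f(y) = C1 + C2*y + C3*exp(-4*y/27) - y^3/6 + 27*y^2/8


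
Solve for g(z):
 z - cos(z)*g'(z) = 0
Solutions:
 g(z) = C1 + Integral(z/cos(z), z)


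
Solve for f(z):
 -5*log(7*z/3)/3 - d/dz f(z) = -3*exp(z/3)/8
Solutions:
 f(z) = C1 - 5*z*log(z)/3 + 5*z*(-log(7) + 1 + log(3))/3 + 9*exp(z/3)/8


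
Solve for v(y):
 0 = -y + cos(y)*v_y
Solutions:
 v(y) = C1 + Integral(y/cos(y), y)


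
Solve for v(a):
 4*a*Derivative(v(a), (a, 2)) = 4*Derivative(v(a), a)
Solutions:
 v(a) = C1 + C2*a^2


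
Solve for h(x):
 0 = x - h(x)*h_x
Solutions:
 h(x) = -sqrt(C1 + x^2)
 h(x) = sqrt(C1 + x^2)


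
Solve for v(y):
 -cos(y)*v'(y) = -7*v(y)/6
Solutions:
 v(y) = C1*(sin(y) + 1)^(7/12)/(sin(y) - 1)^(7/12)


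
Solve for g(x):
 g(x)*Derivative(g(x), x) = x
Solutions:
 g(x) = -sqrt(C1 + x^2)
 g(x) = sqrt(C1 + x^2)


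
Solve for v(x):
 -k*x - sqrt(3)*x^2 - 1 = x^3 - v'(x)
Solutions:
 v(x) = C1 + k*x^2/2 + x^4/4 + sqrt(3)*x^3/3 + x


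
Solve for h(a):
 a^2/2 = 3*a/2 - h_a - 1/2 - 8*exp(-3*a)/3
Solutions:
 h(a) = C1 - a^3/6 + 3*a^2/4 - a/2 + 8*exp(-3*a)/9


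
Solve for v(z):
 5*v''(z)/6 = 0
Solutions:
 v(z) = C1 + C2*z


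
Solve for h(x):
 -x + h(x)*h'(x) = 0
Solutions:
 h(x) = -sqrt(C1 + x^2)
 h(x) = sqrt(C1 + x^2)


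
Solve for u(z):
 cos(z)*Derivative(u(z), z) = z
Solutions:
 u(z) = C1 + Integral(z/cos(z), z)


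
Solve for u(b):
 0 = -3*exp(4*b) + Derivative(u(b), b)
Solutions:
 u(b) = C1 + 3*exp(4*b)/4


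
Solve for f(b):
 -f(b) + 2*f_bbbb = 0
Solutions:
 f(b) = C1*exp(-2^(3/4)*b/2) + C2*exp(2^(3/4)*b/2) + C3*sin(2^(3/4)*b/2) + C4*cos(2^(3/4)*b/2)


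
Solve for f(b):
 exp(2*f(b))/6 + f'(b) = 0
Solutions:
 f(b) = log(-1/(C1 - b))/2 + log(3)/2
 f(b) = log(-sqrt(1/(C1 + b))) + log(3)/2


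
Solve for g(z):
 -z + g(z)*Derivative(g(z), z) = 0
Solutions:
 g(z) = -sqrt(C1 + z^2)
 g(z) = sqrt(C1 + z^2)


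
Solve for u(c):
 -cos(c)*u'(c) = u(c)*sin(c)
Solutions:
 u(c) = C1*cos(c)


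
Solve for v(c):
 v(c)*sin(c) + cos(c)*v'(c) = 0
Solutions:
 v(c) = C1*cos(c)


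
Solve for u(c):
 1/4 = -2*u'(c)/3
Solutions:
 u(c) = C1 - 3*c/8


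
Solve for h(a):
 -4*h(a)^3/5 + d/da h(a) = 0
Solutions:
 h(a) = -sqrt(10)*sqrt(-1/(C1 + 4*a))/2
 h(a) = sqrt(10)*sqrt(-1/(C1 + 4*a))/2


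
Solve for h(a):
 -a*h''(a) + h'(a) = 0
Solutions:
 h(a) = C1 + C2*a^2


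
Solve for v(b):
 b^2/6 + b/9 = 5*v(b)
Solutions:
 v(b) = b*(3*b + 2)/90


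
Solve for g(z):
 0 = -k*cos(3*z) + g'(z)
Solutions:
 g(z) = C1 + k*sin(3*z)/3


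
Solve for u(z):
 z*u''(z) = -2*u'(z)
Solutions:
 u(z) = C1 + C2/z


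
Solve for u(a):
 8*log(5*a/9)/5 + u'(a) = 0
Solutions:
 u(a) = C1 - 8*a*log(a)/5 - 8*a*log(5)/5 + 8*a/5 + 16*a*log(3)/5


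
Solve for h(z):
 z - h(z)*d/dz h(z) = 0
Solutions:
 h(z) = -sqrt(C1 + z^2)
 h(z) = sqrt(C1 + z^2)


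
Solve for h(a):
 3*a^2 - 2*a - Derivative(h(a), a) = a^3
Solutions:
 h(a) = C1 - a^4/4 + a^3 - a^2


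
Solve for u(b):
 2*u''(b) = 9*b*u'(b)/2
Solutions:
 u(b) = C1 + C2*erfi(3*sqrt(2)*b/4)


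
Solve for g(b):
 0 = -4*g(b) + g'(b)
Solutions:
 g(b) = C1*exp(4*b)


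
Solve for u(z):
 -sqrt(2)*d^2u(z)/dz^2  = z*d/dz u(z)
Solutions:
 u(z) = C1 + C2*erf(2^(1/4)*z/2)


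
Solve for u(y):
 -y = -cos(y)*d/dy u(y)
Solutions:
 u(y) = C1 + Integral(y/cos(y), y)


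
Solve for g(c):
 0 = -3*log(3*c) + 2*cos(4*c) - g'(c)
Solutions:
 g(c) = C1 - 3*c*log(c) - 3*c*log(3) + 3*c + sin(4*c)/2


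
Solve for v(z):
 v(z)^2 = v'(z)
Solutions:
 v(z) = -1/(C1 + z)


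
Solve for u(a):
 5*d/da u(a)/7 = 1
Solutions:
 u(a) = C1 + 7*a/5


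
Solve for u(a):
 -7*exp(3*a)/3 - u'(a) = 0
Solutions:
 u(a) = C1 - 7*exp(3*a)/9


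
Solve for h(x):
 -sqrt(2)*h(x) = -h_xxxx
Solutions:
 h(x) = C1*exp(-2^(1/8)*x) + C2*exp(2^(1/8)*x) + C3*sin(2^(1/8)*x) + C4*cos(2^(1/8)*x)


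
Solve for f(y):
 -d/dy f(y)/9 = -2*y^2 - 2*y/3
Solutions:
 f(y) = C1 + 6*y^3 + 3*y^2


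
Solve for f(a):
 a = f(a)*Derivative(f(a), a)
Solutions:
 f(a) = -sqrt(C1 + a^2)
 f(a) = sqrt(C1 + a^2)


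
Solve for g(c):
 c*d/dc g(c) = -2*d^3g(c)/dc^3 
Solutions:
 g(c) = C1 + Integral(C2*airyai(-2^(2/3)*c/2) + C3*airybi(-2^(2/3)*c/2), c)


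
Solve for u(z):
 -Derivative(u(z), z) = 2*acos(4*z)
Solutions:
 u(z) = C1 - 2*z*acos(4*z) + sqrt(1 - 16*z^2)/2


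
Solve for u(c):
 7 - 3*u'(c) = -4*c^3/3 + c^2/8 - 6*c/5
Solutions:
 u(c) = C1 + c^4/9 - c^3/72 + c^2/5 + 7*c/3


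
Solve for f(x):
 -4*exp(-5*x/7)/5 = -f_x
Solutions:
 f(x) = C1 - 28*exp(-5*x/7)/25


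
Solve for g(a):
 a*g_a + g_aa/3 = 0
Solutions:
 g(a) = C1 + C2*erf(sqrt(6)*a/2)


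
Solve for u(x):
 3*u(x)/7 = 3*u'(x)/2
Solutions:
 u(x) = C1*exp(2*x/7)


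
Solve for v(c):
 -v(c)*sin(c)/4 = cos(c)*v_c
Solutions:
 v(c) = C1*cos(c)^(1/4)


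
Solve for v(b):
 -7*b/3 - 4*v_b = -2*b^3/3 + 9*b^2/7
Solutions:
 v(b) = C1 + b^4/24 - 3*b^3/28 - 7*b^2/24


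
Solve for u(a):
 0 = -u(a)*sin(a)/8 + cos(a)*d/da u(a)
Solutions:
 u(a) = C1/cos(a)^(1/8)


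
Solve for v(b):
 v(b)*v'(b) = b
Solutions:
 v(b) = -sqrt(C1 + b^2)
 v(b) = sqrt(C1 + b^2)


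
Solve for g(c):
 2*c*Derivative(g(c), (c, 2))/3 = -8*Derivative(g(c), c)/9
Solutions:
 g(c) = C1 + C2/c^(1/3)


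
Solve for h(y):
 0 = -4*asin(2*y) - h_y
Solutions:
 h(y) = C1 - 4*y*asin(2*y) - 2*sqrt(1 - 4*y^2)


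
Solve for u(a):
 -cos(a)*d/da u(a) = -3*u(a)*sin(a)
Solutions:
 u(a) = C1/cos(a)^3


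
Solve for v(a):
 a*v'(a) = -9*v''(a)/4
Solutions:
 v(a) = C1 + C2*erf(sqrt(2)*a/3)


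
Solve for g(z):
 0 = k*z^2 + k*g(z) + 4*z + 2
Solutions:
 g(z) = (-k*z^2 - 4*z - 2)/k


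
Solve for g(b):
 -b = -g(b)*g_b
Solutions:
 g(b) = -sqrt(C1 + b^2)
 g(b) = sqrt(C1 + b^2)


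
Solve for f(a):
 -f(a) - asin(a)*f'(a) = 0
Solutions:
 f(a) = C1*exp(-Integral(1/asin(a), a))


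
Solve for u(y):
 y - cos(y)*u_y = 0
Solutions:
 u(y) = C1 + Integral(y/cos(y), y)


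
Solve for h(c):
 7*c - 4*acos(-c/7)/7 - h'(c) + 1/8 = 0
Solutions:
 h(c) = C1 + 7*c^2/2 - 4*c*acos(-c/7)/7 + c/8 - 4*sqrt(49 - c^2)/7


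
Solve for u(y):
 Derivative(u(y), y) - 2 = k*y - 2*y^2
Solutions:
 u(y) = C1 + k*y^2/2 - 2*y^3/3 + 2*y


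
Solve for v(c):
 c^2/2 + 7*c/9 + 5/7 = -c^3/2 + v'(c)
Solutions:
 v(c) = C1 + c^4/8 + c^3/6 + 7*c^2/18 + 5*c/7


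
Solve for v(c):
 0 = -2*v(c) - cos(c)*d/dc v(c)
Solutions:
 v(c) = C1*(sin(c) - 1)/(sin(c) + 1)


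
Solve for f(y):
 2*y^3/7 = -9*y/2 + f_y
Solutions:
 f(y) = C1 + y^4/14 + 9*y^2/4


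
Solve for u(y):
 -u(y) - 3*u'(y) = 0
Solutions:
 u(y) = C1*exp(-y/3)


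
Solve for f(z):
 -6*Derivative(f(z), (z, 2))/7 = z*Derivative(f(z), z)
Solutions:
 f(z) = C1 + C2*erf(sqrt(21)*z/6)


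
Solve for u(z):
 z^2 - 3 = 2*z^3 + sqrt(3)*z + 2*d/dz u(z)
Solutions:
 u(z) = C1 - z^4/4 + z^3/6 - sqrt(3)*z^2/4 - 3*z/2


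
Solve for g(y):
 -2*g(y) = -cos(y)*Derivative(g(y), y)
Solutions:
 g(y) = C1*(sin(y) + 1)/(sin(y) - 1)


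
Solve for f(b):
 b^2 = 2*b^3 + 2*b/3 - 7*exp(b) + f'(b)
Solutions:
 f(b) = C1 - b^4/2 + b^3/3 - b^2/3 + 7*exp(b)


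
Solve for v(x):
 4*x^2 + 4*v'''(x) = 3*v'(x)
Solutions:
 v(x) = C1 + C2*exp(-sqrt(3)*x/2) + C3*exp(sqrt(3)*x/2) + 4*x^3/9 + 32*x/9


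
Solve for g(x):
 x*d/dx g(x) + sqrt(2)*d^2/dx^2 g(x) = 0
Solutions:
 g(x) = C1 + C2*erf(2^(1/4)*x/2)


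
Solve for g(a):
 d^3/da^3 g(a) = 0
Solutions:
 g(a) = C1 + C2*a + C3*a^2


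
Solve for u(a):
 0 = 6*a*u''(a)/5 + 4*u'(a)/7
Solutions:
 u(a) = C1 + C2*a^(11/21)


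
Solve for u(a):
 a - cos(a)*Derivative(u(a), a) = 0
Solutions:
 u(a) = C1 + Integral(a/cos(a), a)


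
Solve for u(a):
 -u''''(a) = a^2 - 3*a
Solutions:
 u(a) = C1 + C2*a + C3*a^2 + C4*a^3 - a^6/360 + a^5/40


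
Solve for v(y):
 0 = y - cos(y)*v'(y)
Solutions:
 v(y) = C1 + Integral(y/cos(y), y)


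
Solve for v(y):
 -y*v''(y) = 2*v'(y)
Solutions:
 v(y) = C1 + C2/y


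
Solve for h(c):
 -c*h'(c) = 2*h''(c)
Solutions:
 h(c) = C1 + C2*erf(c/2)


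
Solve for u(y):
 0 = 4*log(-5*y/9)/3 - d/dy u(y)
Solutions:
 u(y) = C1 + 4*y*log(-y)/3 + 4*y*(-2*log(3) - 1 + log(5))/3


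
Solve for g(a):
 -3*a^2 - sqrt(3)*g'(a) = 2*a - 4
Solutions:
 g(a) = C1 - sqrt(3)*a^3/3 - sqrt(3)*a^2/3 + 4*sqrt(3)*a/3


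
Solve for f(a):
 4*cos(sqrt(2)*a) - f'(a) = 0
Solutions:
 f(a) = C1 + 2*sqrt(2)*sin(sqrt(2)*a)


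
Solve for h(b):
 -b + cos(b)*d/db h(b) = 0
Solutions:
 h(b) = C1 + Integral(b/cos(b), b)


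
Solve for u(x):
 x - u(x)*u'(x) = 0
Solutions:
 u(x) = -sqrt(C1 + x^2)
 u(x) = sqrt(C1 + x^2)


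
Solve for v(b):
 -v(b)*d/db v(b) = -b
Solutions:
 v(b) = -sqrt(C1 + b^2)
 v(b) = sqrt(C1 + b^2)


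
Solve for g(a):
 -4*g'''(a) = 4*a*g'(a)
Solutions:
 g(a) = C1 + Integral(C2*airyai(-a) + C3*airybi(-a), a)


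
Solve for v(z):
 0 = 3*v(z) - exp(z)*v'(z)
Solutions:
 v(z) = C1*exp(-3*exp(-z))


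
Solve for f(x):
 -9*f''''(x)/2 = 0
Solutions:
 f(x) = C1 + C2*x + C3*x^2 + C4*x^3


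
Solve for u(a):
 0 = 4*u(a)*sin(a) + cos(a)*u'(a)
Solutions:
 u(a) = C1*cos(a)^4


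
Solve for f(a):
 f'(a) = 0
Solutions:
 f(a) = C1


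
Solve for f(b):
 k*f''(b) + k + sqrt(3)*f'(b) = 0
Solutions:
 f(b) = C1 + C2*exp(-sqrt(3)*b/k) - sqrt(3)*b*k/3


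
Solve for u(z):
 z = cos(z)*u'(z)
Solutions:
 u(z) = C1 + Integral(z/cos(z), z)


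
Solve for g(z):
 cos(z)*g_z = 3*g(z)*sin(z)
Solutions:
 g(z) = C1/cos(z)^3


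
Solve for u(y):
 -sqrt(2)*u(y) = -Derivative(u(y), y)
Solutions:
 u(y) = C1*exp(sqrt(2)*y)


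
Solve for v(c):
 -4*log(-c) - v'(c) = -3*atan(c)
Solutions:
 v(c) = C1 - 4*c*log(-c) + 3*c*atan(c) + 4*c - 3*log(c^2 + 1)/2


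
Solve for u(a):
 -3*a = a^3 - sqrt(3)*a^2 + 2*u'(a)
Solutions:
 u(a) = C1 - a^4/8 + sqrt(3)*a^3/6 - 3*a^2/4


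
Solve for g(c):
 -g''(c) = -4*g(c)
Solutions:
 g(c) = C1*exp(-2*c) + C2*exp(2*c)


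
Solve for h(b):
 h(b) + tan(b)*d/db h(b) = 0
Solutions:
 h(b) = C1/sin(b)


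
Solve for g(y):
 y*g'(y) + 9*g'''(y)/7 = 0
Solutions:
 g(y) = C1 + Integral(C2*airyai(-21^(1/3)*y/3) + C3*airybi(-21^(1/3)*y/3), y)


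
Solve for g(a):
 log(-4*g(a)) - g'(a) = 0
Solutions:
 -Integral(1/(log(-_y) + 2*log(2)), (_y, g(a))) = C1 - a


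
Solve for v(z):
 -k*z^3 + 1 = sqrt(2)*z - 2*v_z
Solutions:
 v(z) = C1 + k*z^4/8 + sqrt(2)*z^2/4 - z/2


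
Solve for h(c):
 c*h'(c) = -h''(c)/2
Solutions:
 h(c) = C1 + C2*erf(c)


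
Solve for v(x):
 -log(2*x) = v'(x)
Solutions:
 v(x) = C1 - x*log(x) - x*log(2) + x


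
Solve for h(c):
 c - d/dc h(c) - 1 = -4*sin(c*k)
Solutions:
 h(c) = C1 + c^2/2 - c - 4*cos(c*k)/k


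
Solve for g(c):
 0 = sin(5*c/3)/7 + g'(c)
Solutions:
 g(c) = C1 + 3*cos(5*c/3)/35


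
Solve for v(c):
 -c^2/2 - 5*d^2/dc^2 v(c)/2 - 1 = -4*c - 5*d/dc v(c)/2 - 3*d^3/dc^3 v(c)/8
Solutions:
 v(c) = C1 + C2*exp(2*c*(5 - sqrt(10))/3) + C3*exp(2*c*(sqrt(10) + 5)/3) + c^3/15 - 3*c^2/5 - 43*c/50


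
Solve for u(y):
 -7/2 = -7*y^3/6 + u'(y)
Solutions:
 u(y) = C1 + 7*y^4/24 - 7*y/2


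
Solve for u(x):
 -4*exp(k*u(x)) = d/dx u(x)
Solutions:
 u(x) = Piecewise((log(1/(C1*k + 4*k*x))/k, Ne(k, 0)), (nan, True))
 u(x) = Piecewise((C1 - 4*x, Eq(k, 0)), (nan, True))


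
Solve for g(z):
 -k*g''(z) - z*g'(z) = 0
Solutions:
 g(z) = C1 + C2*sqrt(k)*erf(sqrt(2)*z*sqrt(1/k)/2)


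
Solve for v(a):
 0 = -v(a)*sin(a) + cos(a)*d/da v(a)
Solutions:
 v(a) = C1/cos(a)
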